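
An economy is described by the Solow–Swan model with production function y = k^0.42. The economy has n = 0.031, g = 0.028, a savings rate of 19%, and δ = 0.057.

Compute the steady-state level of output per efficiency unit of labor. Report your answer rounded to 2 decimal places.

y* ≈ 1.43

In steady state, investment equals break-even investment: s·k^α = (n + g + δ)·k.
Dividing both sides by k: k^(1−α) = s / (n + g + δ).
k^0.58 = 0.19 / (0.031 + 0.028 + 0.057) = 0.19 / 0.116 = 1.6379
k* = 1.6379^(1/0.58) ≈ 2.3413
y* = (k*)^α = 2.3413^0.42 ≈ 1.4295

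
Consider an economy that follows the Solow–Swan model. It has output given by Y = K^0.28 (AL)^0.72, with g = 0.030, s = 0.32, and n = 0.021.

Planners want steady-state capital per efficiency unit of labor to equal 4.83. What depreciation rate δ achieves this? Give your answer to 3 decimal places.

δ ≈ 0.052

At the steady state, Δk = 0, so s·k^α = (n + g + δ)·k.
So s / (n + g + δ) = (k*)^(1−α) = 4.83^0.72 = 3.1077.
Therefore n + g + δ = s / 3.1077 = 0.32 / 3.1077 = 0.1030, so δ = 0.1030 − 0.051 = 0.0520.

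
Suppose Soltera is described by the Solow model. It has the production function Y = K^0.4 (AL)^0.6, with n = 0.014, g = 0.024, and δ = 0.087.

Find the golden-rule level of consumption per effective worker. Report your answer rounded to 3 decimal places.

c_gold ≈ 1.303

At the golden rule, f'(k) = n + g + δ, so α·k^(α−1) = n + g + δ and k_gold = (α/(n + g + δ))^(1/(1−α)).
k_gold = (0.4/0.125)^(1/0.6) = 3.2000^1.6667 ≈ 6.9492
c_gold = f(k_gold) − (n + g + δ)·k_gold = 2.1716 − 0.125×6.9492 ≈ 1.3030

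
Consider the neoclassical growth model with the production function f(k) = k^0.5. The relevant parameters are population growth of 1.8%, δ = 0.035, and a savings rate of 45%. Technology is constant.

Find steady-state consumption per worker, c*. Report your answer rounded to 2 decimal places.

c* = 4.67

At the steady state, Δk = 0, so s·k^α = (n + δ)·k.
Dividing both sides by k: k^(1−α) = s / (n + δ).
k^0.5 = 0.45 / (0.018 + 0.035) = 0.45 / 0.053 = 8.4906
k* = 8.4906^(1/0.5) ≈ 72.0903
y* = (k*)^α = 72.0903^0.5 ≈ 8.4906
c* = (1 − s)·y* = (1 − 0.45) × 8.4906 ≈ 4.6698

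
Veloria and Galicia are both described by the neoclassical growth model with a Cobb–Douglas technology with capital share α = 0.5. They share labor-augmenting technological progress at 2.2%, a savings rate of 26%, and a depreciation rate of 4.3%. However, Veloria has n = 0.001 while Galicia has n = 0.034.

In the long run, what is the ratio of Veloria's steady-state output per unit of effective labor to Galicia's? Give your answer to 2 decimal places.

Steady-state y* = [s/(n + g + δ)]^(α/(1−α)), so the ratio is [ (s_V/(n + g + δ)_V) / (s_G/(n + g + δ)_G) ]^1.
s_V/(n + g + δ)_V = 0.26/0.066 = 3.9394; s_G/(n + g + δ)_G = 0.26/0.099 = 2.6263.
Ratio = (3.9394/2.6263)^1 = 1.5000^1 ≈ 1.5000

y*_V / y*_G ≈ 1.50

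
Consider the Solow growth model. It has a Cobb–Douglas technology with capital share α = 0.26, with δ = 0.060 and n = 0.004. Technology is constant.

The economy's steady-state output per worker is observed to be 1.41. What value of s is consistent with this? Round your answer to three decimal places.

At the steady state, Δk = 0, so s·k^α = (n + δ)·k.
Since y* = [s/(n + δ)]^(α/(1−α)), we have s/(n + δ) = (y*)^((1−α)/α) = 1.41^2.8462 = 2.6589.
Therefore s = 2.6589 × (n + δ) = 2.6589 × 0.064 = 0.1702.

s ≈ 0.170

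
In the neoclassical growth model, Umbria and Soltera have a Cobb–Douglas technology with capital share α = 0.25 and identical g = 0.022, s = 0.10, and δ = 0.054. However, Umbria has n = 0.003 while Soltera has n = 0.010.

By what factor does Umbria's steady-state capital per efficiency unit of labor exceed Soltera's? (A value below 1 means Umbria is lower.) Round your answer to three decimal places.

Steady-state k* = [s/(n + g + δ)]^(1/(1−α)), so the ratio is [ (s_U/(n + g + δ)_U) / (s_S/(n + g + δ)_S) ]^1.3333.
s_U/(n + g + δ)_U = 0.10/0.079 = 1.2658; s_S/(n + g + δ)_S = 0.10/0.086 = 1.1628.
Ratio = (1.2658/1.1628)^1.3333 = 1.0886^1.3333 ≈ 1.1198

k*_U / k*_S ≈ 1.120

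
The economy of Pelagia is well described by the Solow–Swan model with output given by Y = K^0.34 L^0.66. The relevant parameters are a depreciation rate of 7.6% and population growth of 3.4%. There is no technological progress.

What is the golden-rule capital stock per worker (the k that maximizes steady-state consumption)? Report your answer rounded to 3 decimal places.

The golden rule sets f'(k) = n + δ, i.e. α·k^(α−1) = n + δ.
So k^(1−α) = α / (n + δ) = 0.34 / 0.110 = 3.0909.
k_gold = 3.0909^(1/0.66) ≈ 5.5278

k_gold ≈ 5.528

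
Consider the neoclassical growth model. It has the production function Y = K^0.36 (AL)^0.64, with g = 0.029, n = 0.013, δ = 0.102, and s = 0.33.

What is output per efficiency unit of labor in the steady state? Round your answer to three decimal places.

y* = 1.594

Steady state requires s·f(k) = (n + g + δ)·k, i.e. s·k^α = (n + g + δ)·k.
Rearranging, k^(1−α) = s / (n + g + δ).
k^0.64 = 0.33 / (0.013 + 0.029 + 0.102) = 0.33 / 0.144 = 2.2917
k* = 2.2917^(1/0.64) ≈ 3.6538
y* = (k*)^α = 3.6538^0.36 ≈ 1.5944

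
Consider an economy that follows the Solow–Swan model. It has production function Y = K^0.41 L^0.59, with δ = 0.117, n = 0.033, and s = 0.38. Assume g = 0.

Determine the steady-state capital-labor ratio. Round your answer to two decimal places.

k* = 4.83

In steady state, investment equals break-even investment: s·k^α = (n + δ)·k.
Dividing both sides by k: k^(1−α) = s / (n + δ).
k^0.59 = 0.38 / (0.033 + 0.117) = 0.38 / 0.150 = 2.5333
k* = 2.5333^(1/0.59) ≈ 4.8330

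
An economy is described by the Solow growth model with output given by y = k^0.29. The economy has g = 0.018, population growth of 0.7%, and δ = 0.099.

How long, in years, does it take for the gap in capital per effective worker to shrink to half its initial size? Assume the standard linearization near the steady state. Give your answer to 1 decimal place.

Near the steady state the convergence rate is λ = (1 − α)(n + g + δ).
λ = (1 − 0.29) × 0.124 = 0.71 × 0.124 = 0.08804
Half-life = ln 2 / λ = 0.6931 / 0.08804 ≈ 7.87 years

t_½ ≈ 7.9 years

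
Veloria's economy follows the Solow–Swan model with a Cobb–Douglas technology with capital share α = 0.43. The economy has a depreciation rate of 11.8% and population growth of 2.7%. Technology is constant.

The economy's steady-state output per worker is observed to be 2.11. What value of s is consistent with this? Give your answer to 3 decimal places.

In steady state, investment equals break-even investment: s·k^α = (n + δ)·k.
Since y* = [s/(n + δ)]^(α/(1−α)), we have s/(n + δ) = (y*)^((1−α)/α) = 2.11^1.3256 = 2.6907.
Therefore s = 2.6907 × (n + δ) = 2.6907 × 0.145 = 0.3902.

s ≈ 0.390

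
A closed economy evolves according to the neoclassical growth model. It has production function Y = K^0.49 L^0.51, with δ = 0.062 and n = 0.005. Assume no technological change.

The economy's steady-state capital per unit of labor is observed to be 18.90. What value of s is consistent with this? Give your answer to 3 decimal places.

s ≈ 0.300

In steady state, investment equals break-even investment: s·k^α = (n + δ)·k.
So s / (n + δ) = (k*)^(1−α) = 18.90^0.51 = 4.4771.
Therefore s = 4.4771 × (n + δ) = 4.4771 × 0.067 = 0.3000.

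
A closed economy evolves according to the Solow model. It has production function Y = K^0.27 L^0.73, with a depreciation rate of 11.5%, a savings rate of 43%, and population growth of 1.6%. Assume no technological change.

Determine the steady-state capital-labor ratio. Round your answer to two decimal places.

In steady state, investment equals break-even investment: s·k^α = (n + δ)·k.
Rearranging, k^(1−α) = s / (n + δ).
k^0.73 = 0.43 / (0.016 + 0.115) = 0.43 / 0.131 = 3.2824
k* = 3.2824^(1/0.73) ≈ 5.0946

k* = 5.09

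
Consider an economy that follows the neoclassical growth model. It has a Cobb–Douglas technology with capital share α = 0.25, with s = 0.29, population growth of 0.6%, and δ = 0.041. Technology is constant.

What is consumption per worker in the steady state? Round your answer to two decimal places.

c* = 1.30

At the steady state, Δk = 0, so s·k^α = (n + δ)·k.
Rearranging, k^(1−α) = s / (n + δ).
k^0.75 = 0.29 / (0.006 + 0.041) = 0.29 / 0.047 = 6.1702
k* = 6.1702^(1/0.75) ≈ 11.3170
y* = (k*)^α = 11.3170^0.25 ≈ 1.8341
c* = (1 − s)·y* = (1 − 0.29) × 1.8341 ≈ 1.3022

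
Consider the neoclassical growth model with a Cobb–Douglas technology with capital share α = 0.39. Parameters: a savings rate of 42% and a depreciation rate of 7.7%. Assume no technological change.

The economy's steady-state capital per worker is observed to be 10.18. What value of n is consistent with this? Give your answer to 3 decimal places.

n ≈ 0.025

Steady state requires s·f(k) = (n + δ)·k, i.e. s·k^α = (n + δ)·k.
So s / (n + δ) = (k*)^(1−α) = 10.18^0.61 = 4.1184.
Therefore n + δ = s / 4.1184 = 0.42 / 4.1184 = 0.1020, so n = 0.1020 − 0.077 = 0.0250.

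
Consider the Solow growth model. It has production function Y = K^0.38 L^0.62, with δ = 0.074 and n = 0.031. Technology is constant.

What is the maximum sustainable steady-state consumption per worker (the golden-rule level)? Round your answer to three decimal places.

c_gold ≈ 1.364

At the golden rule, f'(k) = n + δ, so α·k^(α−1) = n + δ and k_gold = (α/(n + δ))^(1/(1−α)).
k_gold = (0.38/0.105)^(1/0.62) = 3.6190^1.6129 ≈ 7.9606
c_gold = f(k_gold) − (n + δ)·k_gold = 2.1997 − 0.105×7.9606 ≈ 1.3638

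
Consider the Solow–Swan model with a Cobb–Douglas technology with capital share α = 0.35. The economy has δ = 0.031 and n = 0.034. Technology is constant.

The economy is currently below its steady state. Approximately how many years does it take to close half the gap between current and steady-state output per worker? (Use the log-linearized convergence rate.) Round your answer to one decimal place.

about 16.4 years

Near the steady state the convergence rate is λ = (1 − α)(n + δ).
λ = (1 − 0.35) × 0.065 = 0.65 × 0.065 = 0.04225
Half-life = ln 2 / λ = 0.6931 / 0.04225 ≈ 16.40 years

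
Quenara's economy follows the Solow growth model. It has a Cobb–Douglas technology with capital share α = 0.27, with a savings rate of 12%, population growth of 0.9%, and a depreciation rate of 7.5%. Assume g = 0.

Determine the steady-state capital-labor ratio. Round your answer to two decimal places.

k* ≈ 1.63

Steady state requires s·f(k) = (n + δ)·k, i.e. s·k^α = (n + δ)·k.
Dividing both sides by k: k^(1−α) = s / (n + δ).
k^0.73 = 0.12 / (0.009 + 0.075) = 0.12 / 0.084 = 1.4286
k* = 1.4286^(1/0.73) ≈ 1.6301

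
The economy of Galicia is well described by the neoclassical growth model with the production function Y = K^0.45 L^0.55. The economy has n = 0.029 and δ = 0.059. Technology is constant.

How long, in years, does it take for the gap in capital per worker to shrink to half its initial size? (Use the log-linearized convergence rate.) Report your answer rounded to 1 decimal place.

half-life ≈ 14.3 years

Near the steady state the convergence rate is λ = (1 − α)(n + δ).
λ = (1 − 0.45) × 0.088 = 0.55 × 0.088 = 0.0484
Half-life = ln 2 / λ = 0.6931 / 0.0484 ≈ 14.32 years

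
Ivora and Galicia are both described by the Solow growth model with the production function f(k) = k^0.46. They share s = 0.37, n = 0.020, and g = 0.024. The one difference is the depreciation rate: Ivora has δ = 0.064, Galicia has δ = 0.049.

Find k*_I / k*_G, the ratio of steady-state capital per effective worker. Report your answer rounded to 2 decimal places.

k*_I / k*_G ≈ 0.76

Steady-state k* = [s/(n + g + δ)]^(1/(1−α)), so the ratio is [ (s_I/(n + g + δ)_I) / (s_G/(n + g + δ)_G) ]^1.8519.
s_I/(n + g + δ)_I = 0.37/0.108 = 3.4259; s_G/(n + g + δ)_G = 0.37/0.093 = 3.9785.
Ratio = (3.4259/3.9785)^1.8519 = 0.8611^1.8519 ≈ 0.7581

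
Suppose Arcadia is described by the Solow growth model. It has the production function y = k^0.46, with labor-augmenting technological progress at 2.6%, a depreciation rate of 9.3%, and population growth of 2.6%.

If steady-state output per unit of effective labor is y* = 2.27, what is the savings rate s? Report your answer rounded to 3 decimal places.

s ≈ 0.380

Steady state requires s·f(k) = (n + g + δ)·k, i.e. s·k^α = (n + g + δ)·k.
Since y* = [s/(n + g + δ)]^(α/(1−α)), we have s/(n + g + δ) = (y*)^((1−α)/α) = 2.27^1.1739 = 2.6178.
Therefore s = 2.6178 × (n + g + δ) = 2.6178 × 0.145 = 0.3796.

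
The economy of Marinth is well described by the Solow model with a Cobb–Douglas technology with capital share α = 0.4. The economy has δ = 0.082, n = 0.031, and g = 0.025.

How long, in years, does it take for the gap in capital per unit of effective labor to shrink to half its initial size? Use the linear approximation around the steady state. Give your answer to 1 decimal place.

Near the steady state the convergence rate is λ = (1 − α)(n + g + δ).
λ = (1 − 0.4) × 0.138 = 0.6 × 0.138 = 0.0828
Half-life = ln 2 / λ = 0.6931 / 0.0828 ≈ 8.37 years

half-life ≈ 8.4 years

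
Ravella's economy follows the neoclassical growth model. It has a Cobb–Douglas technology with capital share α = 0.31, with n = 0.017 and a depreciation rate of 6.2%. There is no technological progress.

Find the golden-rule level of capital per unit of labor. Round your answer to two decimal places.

k_gold ≈ 7.25

The golden rule sets f'(k) = n + δ, i.e. α·k^(α−1) = n + δ.
So k^(1−α) = α / (n + δ) = 0.31 / 0.079 = 3.9241.
k_gold = 3.9241^(1/0.69) ≈ 7.2526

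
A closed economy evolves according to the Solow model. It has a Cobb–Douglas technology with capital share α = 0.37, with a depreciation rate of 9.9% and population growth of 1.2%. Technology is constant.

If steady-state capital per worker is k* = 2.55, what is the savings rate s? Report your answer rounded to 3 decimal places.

s ≈ 0.200

In steady state, investment equals break-even investment: s·k^α = (n + δ)·k.
So s / (n + δ) = (k*)^(1−α) = 2.55^0.63 = 1.8035.
Therefore s = 1.8035 × (n + δ) = 1.8035 × 0.111 = 0.2002.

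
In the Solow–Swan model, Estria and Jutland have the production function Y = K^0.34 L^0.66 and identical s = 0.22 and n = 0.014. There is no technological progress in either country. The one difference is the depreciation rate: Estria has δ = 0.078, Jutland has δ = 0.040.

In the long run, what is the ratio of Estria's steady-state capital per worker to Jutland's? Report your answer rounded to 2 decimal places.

Steady-state k* = [s/(n + δ)]^(1/(1−α)), so the ratio is [ (s_E/(n + δ)_E) / (s_J/(n + δ)_J) ]^1.5152.
s_E/(n + δ)_E = 0.22/0.092 = 2.3913; s_J/(n + δ)_J = 0.22/0.054 = 4.0741.
Ratio = (2.3913/4.0741)^1.5152 = 0.5870^1.5152 ≈ 0.4461

k*_E / k*_J ≈ 0.45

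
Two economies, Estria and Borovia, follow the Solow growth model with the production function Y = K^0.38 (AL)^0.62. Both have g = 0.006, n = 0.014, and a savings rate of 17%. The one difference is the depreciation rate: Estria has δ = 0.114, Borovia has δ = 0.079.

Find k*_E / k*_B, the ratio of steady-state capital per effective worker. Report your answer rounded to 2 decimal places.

ratio ≈ 0.61

Steady-state k* = [s/(n + g + δ)]^(1/(1−α)), so the ratio is [ (s_E/(n + g + δ)_E) / (s_B/(n + g + δ)_B) ]^1.6129.
s_E/(n + g + δ)_E = 0.17/0.134 = 1.2687; s_B/(n + g + δ)_B = 0.17/0.099 = 1.7172.
Ratio = (1.2687/1.7172)^1.6129 = 0.7388^1.6129 ≈ 0.6137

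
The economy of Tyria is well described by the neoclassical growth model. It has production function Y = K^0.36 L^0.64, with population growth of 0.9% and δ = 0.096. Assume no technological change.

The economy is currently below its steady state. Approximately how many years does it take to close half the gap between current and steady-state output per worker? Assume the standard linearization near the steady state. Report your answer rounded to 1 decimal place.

about 10.3 years

Near the steady state the convergence rate is λ = (1 − α)(n + δ).
λ = (1 − 0.36) × 0.105 = 0.64 × 0.105 = 0.0672
Half-life = ln 2 / λ = 0.6931 / 0.0672 ≈ 10.31 years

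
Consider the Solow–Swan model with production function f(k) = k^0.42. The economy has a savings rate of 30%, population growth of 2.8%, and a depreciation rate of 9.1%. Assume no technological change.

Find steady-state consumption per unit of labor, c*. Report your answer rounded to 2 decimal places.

At the steady state, Δk = 0, so s·k^α = (n + δ)·k.
Rearranging, k^(1−α) = s / (n + δ).
k^0.58 = 0.30 / (0.028 + 0.091) = 0.30 / 0.119 = 2.5210
k* = 2.5210^(1/0.58) ≈ 4.9246
y* = (k*)^α = 4.9246^0.42 ≈ 1.9534
c* = (1 − s)·y* = (1 − 0.30) × 1.9534 ≈ 1.3674

c* ≈ 1.37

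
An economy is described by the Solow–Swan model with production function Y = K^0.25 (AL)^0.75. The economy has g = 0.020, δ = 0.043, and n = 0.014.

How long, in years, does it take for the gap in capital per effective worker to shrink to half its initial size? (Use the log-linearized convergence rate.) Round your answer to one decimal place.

half-life ≈ 12.0 years

Near the steady state the convergence rate is λ = (1 − α)(n + g + δ).
λ = (1 − 0.25) × 0.077 = 0.75 × 0.077 = 0.05775
Half-life = ln 2 / λ = 0.6931 / 0.05775 ≈ 12.00 years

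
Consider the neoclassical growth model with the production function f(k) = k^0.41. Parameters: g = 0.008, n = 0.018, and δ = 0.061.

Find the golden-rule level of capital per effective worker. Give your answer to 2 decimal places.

The golden rule sets f'(k) = n + g + δ, i.e. α·k^(α−1) = n + g + δ.
So k^(1−α) = α / (n + g + δ) = 0.41 / 0.087 = 4.7126.
k_gold = 4.7126^(1/0.59) ≈ 13.8395

k_gold ≈ 13.84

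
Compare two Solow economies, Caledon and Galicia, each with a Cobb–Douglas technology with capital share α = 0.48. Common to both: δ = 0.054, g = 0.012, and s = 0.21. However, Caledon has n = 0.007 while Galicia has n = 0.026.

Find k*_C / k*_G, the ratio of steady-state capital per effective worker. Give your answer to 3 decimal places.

Steady-state k* = [s/(n + g + δ)]^(1/(1−α)), so the ratio is [ (s_C/(n + g + δ)_C) / (s_G/(n + g + δ)_G) ]^1.9231.
s_C/(n + g + δ)_C = 0.21/0.073 = 2.8767; s_G/(n + g + δ)_G = 0.21/0.092 = 2.2826.
Ratio = (2.8767/2.2826)^1.9231 = 1.2603^1.9231 ≈ 1.5603

ratio ≈ 1.560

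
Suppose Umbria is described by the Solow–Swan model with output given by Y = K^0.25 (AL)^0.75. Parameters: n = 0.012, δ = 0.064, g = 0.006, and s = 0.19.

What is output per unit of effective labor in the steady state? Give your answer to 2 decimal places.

y* ≈ 1.32

Steady state requires s·f(k) = (n + g + δ)·k, i.e. s·k^α = (n + g + δ)·k.
Dividing both sides by k: k^(1−α) = s / (n + g + δ).
k^0.75 = 0.19 / (0.012 + 0.006 + 0.064) = 0.19 / 0.082 = 2.3171
k* = 2.3171^(1/0.75) ≈ 3.0661
y* = (k*)^α = 3.0661^0.25 ≈ 1.3233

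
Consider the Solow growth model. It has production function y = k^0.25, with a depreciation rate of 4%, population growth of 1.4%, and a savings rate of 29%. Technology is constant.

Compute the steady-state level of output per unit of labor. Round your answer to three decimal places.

At the steady state, Δk = 0, so s·k^α = (n + δ)·k.
Dividing both sides by k: k^(1−α) = s / (n + δ).
k^0.75 = 0.29 / (0.014 + 0.040) = 0.29 / 0.054 = 5.3704
k* = 5.3704^(1/0.75) ≈ 9.4046
y* = (k*)^α = 9.4046^0.25 ≈ 1.7512

y* ≈ 1.751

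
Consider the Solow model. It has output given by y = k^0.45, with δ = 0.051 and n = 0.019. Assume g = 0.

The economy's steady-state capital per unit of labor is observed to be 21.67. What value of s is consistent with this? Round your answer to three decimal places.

s ≈ 0.380

In steady state, investment equals break-even investment: s·k^α = (n + δ)·k.
So s / (n + δ) = (k*)^(1−α) = 21.67^0.55 = 5.4290.
Therefore s = 5.4290 × (n + δ) = 5.4290 × 0.070 = 0.3800.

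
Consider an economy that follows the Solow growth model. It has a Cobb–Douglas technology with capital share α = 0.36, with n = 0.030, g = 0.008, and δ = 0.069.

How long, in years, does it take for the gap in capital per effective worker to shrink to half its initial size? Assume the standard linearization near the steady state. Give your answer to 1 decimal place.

t_½ ≈ 10.1 years

Near the steady state the convergence rate is λ = (1 − α)(n + g + δ).
λ = (1 − 0.36) × 0.107 = 0.64 × 0.107 = 0.06848
Half-life = ln 2 / λ = 0.6931 / 0.06848 ≈ 10.12 years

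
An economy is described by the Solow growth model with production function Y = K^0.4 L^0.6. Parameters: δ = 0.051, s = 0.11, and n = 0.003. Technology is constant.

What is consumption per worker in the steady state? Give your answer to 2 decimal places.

In steady state, investment equals break-even investment: s·k^α = (n + δ)·k.
Dividing both sides by k: k^(1−α) = s / (n + δ).
k^0.6 = 0.11 / (0.003 + 0.051) = 0.11 / 0.054 = 2.0370
k* = 2.0370^(1/0.6) ≈ 3.2733
y* = (k*)^α = 3.2733^0.4 ≈ 1.6069
c* = (1 − s)·y* = (1 − 0.11) × 1.6069 ≈ 1.4301

c* ≈ 1.43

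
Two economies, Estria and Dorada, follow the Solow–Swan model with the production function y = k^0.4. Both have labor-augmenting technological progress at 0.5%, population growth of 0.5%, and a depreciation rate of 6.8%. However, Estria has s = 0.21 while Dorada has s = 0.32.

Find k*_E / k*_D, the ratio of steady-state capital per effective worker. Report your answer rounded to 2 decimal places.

ratio ≈ 0.50

Steady-state k* = [s/(n + g + δ)]^(1/(1−α)), so the ratio is [ (s_E/(n + g + δ)_E) / (s_D/(n + g + δ)_D) ]^1.6667.
s_E/(n + g + δ)_E = 0.21/0.078 = 2.6923; s_D/(n + g + δ)_D = 0.32/0.078 = 4.1026.
Ratio = (2.6923/4.1026)^1.6667 = 0.6562^1.6667 ≈ 0.4955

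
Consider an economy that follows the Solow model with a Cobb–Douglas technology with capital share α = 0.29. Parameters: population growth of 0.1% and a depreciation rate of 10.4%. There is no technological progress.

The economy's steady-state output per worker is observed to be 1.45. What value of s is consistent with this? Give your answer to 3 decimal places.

At the steady state, Δk = 0, so s·k^α = (n + δ)·k.
Since y* = [s/(n + δ)]^(α/(1−α)), we have s/(n + δ) = (y*)^((1−α)/α) = 1.45^2.4483 = 2.4836.
Therefore s = 2.4836 × (n + δ) = 2.4836 × 0.105 = 0.2608.

s ≈ 0.261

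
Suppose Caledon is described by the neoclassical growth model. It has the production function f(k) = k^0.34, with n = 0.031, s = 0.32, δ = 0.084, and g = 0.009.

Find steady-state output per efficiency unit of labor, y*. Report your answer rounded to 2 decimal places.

In steady state, investment equals break-even investment: s·k^α = (n + g + δ)·k.
Dividing both sides by k: k^(1−α) = s / (n + g + δ).
k^0.66 = 0.32 / (0.031 + 0.009 + 0.084) = 0.32 / 0.124 = 2.5806
k* = 2.5806^(1/0.66) ≈ 4.2055
y* = (k*)^α = 4.2055^0.34 ≈ 1.6297

y* = 1.63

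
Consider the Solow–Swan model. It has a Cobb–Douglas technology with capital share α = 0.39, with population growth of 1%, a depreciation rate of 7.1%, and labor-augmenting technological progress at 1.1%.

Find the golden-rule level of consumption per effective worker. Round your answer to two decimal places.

At the golden rule, f'(k) = n + g + δ, so α·k^(α−1) = n + g + δ and k_gold = (α/(n + g + δ))^(1/(1−α)).
k_gold = (0.39/0.092)^(1/0.61) = 4.2391^1.6393 ≈ 10.6731
c_gold = f(k_gold) − (n + g + δ)·k_gold = 2.5179 − 0.092×10.6731 ≈ 1.5360

c_gold ≈ 1.54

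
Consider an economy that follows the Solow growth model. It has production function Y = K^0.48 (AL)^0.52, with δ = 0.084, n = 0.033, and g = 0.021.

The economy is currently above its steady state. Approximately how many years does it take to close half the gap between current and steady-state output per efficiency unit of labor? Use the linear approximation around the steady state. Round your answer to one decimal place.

half-life ≈ 9.7 years

Near the steady state the convergence rate is λ = (1 − α)(n + g + δ).
λ = (1 − 0.48) × 0.138 = 0.52 × 0.138 = 0.07176
Half-life = ln 2 / λ = 0.6931 / 0.07176 ≈ 9.66 years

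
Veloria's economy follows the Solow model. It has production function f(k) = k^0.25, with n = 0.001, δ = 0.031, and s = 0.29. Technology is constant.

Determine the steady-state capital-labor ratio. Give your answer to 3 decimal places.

k* ≈ 18.894

At the steady state, Δk = 0, so s·k^α = (n + δ)·k.
Rearranging, k^(1−α) = s / (n + δ).
k^0.75 = 0.29 / (0.001 + 0.031) = 0.29 / 0.032 = 9.0625
k* = 9.0625^(1/0.75) ≈ 18.8943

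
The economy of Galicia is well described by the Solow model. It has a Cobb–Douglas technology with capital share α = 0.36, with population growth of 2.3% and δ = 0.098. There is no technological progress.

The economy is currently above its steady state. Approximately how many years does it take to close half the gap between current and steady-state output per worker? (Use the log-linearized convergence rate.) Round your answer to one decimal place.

Near the steady state the convergence rate is λ = (1 − α)(n + δ).
λ = (1 − 0.36) × 0.121 = 0.64 × 0.121 = 0.07744
Half-life = ln 2 / λ = 0.6931 / 0.07744 ≈ 8.95 years

t_½ ≈ 9.0 years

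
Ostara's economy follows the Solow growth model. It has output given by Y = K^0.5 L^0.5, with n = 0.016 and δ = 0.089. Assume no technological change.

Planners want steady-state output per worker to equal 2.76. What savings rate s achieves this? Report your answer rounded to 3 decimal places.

s ≈ 0.290

In steady state, investment equals break-even investment: s·k^α = (n + δ)·k.
Since y* = [s/(n + δ)]^(α/(1−α)), we have s/(n + δ) = (y*)^((1−α)/α) = 2.76^1 = 2.7600.
Therefore s = 2.7600 × (n + δ) = 2.7600 × 0.105 = 0.2898.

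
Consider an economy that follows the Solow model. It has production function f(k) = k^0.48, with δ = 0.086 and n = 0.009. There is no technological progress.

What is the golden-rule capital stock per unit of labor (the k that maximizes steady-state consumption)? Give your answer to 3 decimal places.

k_gold ≈ 22.538

The golden rule sets f'(k) = n + δ, i.e. α·k^(α−1) = n + δ.
So k^(1−α) = α / (n + δ) = 0.48 / 0.095 = 5.0526.
k_gold = 5.0526^(1/0.52) ≈ 22.5379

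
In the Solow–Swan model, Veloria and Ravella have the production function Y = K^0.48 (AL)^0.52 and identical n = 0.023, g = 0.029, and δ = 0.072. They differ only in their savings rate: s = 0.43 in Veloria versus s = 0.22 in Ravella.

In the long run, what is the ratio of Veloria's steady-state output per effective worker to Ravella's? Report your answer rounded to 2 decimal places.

ratio ≈ 1.86

Steady-state y* = [s/(n + g + δ)]^(α/(1−α)), so the ratio is [ (s_V/(n + g + δ)_V) / (s_R/(n + g + δ)_R) ]^0.9231.
s_V/(n + g + δ)_V = 0.43/0.124 = 3.4677; s_R/(n + g + δ)_R = 0.22/0.124 = 1.7742.
Ratio = (3.4677/1.7742)^0.9231 = 1.9545^0.9231 ≈ 1.8563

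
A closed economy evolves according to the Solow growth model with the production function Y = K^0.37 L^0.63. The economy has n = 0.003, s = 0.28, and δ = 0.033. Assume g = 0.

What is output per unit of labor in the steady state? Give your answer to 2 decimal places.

Steady state requires s·f(k) = (n + δ)·k, i.e. s·k^α = (n + δ)·k.
Dividing both sides by k: k^(1−α) = s / (n + δ).
k^0.63 = 0.28 / (0.003 + 0.033) = 0.28 / 0.036 = 7.7778
k* = 7.7778^(1/0.63) ≈ 25.9453
y* = (k*)^α = 25.9453^0.37 ≈ 3.3358

y* = 3.34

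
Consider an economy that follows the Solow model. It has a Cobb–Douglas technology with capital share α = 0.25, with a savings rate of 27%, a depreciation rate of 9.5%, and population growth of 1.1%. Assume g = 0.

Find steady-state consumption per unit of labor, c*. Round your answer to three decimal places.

c* ≈ 0.997

In steady state, investment equals break-even investment: s·k^α = (n + δ)·k.
Dividing both sides by k: k^(1−α) = s / (n + δ).
k^0.75 = 0.27 / (0.011 + 0.095) = 0.27 / 0.106 = 2.5472
k* = 2.5472^(1/0.75) ≈ 3.4787
y* = (k*)^α = 3.4787^0.25 ≈ 1.3657
c* = (1 − s)·y* = (1 − 0.27) × 1.3657 ≈ 0.9970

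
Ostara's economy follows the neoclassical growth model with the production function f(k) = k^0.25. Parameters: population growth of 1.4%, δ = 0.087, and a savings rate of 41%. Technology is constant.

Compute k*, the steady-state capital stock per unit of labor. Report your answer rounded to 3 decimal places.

k* = 6.476

At the steady state, Δk = 0, so s·k^α = (n + δ)·k.
Dividing both sides by k: k^(1−α) = s / (n + δ).
k^0.75 = 0.41 / (0.014 + 0.087) = 0.41 / 0.101 = 4.0594
k* = 4.0594^(1/0.75) ≈ 6.4756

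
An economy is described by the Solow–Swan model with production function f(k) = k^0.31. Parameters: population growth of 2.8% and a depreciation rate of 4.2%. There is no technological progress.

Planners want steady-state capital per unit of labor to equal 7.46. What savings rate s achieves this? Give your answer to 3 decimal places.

s ≈ 0.280

In steady state, investment equals break-even investment: s·k^α = (n + δ)·k.
So s / (n + δ) = (k*)^(1−α) = 7.46^0.69 = 4.0012.
Therefore s = 4.0012 × (n + δ) = 4.0012 × 0.070 = 0.2801.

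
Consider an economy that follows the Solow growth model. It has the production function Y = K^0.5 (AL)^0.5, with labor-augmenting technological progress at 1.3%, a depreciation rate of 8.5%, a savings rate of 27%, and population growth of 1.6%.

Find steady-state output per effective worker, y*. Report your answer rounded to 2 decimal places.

Steady state requires s·f(k) = (n + g + δ)·k, i.e. s·k^α = (n + g + δ)·k.
Dividing both sides by k: k^(1−α) = s / (n + g + δ).
k^0.5 = 0.27 / (0.016 + 0.013 + 0.085) = 0.27 / 0.114 = 2.3684
k* = 2.3684^(1/0.5) ≈ 5.6093
y* = (k*)^α = 5.6093^0.5 ≈ 2.3684

y* ≈ 2.37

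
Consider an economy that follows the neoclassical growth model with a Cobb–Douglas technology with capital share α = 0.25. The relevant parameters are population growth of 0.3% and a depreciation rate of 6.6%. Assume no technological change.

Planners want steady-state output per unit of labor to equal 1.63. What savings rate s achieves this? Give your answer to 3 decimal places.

Steady state requires s·f(k) = (n + δ)·k, i.e. s·k^α = (n + δ)·k.
Since y* = [s/(n + δ)]^(α/(1−α)), we have s/(n + δ) = (y*)^((1−α)/α) = 1.63^3 = 4.3307.
Therefore s = 4.3307 × (n + δ) = 4.3307 × 0.069 = 0.2988.

s ≈ 0.299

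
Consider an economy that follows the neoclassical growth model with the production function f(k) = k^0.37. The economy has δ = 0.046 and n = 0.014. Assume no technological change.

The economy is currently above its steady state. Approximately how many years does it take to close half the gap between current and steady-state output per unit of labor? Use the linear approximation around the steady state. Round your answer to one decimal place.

about 18.3 years

Near the steady state the convergence rate is λ = (1 − α)(n + δ).
λ = (1 − 0.37) × 0.060 = 0.63 × 0.060 = 0.0378
Half-life = ln 2 / λ = 0.6931 / 0.0378 ≈ 18.34 years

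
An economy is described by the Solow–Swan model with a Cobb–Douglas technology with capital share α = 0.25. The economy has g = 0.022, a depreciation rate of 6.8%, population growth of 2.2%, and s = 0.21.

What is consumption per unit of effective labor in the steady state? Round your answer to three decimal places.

At the steady state, Δk = 0, so s·k^α = (n + g + δ)·k.
Rearranging, k^(1−α) = s / (n + g + δ).
k^0.75 = 0.21 / (0.022 + 0.022 + 0.068) = 0.21 / 0.112 = 1.8750
k* = 1.8750^(1/0.75) ≈ 2.3121
y* = (k*)^α = 2.3121^0.25 ≈ 1.2331
c* = (1 − s)·y* = (1 − 0.21) × 1.2331 ≈ 0.9741

c* ≈ 0.974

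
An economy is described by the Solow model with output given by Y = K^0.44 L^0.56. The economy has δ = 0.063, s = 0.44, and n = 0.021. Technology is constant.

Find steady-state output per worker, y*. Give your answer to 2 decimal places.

At the steady state, Δk = 0, so s·k^α = (n + δ)·k.
Dividing both sides by k: k^(1−α) = s / (n + δ).
k^0.56 = 0.44 / (0.021 + 0.063) = 0.44 / 0.084 = 5.2381
k* = 5.2381^(1/0.56) ≈ 19.2415
y* = (k*)^α = 19.2415^0.44 ≈ 3.6734

y* = 3.67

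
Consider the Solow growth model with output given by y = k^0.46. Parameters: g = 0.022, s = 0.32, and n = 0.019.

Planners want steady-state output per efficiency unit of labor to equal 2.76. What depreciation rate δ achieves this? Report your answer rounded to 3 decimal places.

In steady state, investment equals break-even investment: s·k^α = (n + g + δ)·k.
Since y* = [s/(n + g + δ)]^(α/(1−α)), we have s/(n + g + δ) = (y*)^((1−α)/α) = 2.76^1.1739 = 3.2929.
Therefore n + g + δ = s / 3.2929 = 0.32 / 3.2929 = 0.0972, so δ = 0.0972 − 0.041 = 0.0562.

δ ≈ 0.056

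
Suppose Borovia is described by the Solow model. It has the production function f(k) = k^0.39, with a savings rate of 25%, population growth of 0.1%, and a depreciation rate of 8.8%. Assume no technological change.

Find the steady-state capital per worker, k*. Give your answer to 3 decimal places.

k* = 5.437

At the steady state, Δk = 0, so s·k^α = (n + δ)·k.
Rearranging, k^(1−α) = s / (n + δ).
k^0.61 = 0.25 / (0.001 + 0.088) = 0.25 / 0.089 = 2.8090
k* = 2.8090^(1/0.61) ≈ 5.4366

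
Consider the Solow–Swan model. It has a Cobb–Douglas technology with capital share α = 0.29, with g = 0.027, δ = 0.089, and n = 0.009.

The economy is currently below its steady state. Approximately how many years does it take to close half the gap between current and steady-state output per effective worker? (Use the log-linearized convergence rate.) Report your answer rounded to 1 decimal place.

t_½ ≈ 7.8 years

Near the steady state the convergence rate is λ = (1 − α)(n + g + δ).
λ = (1 − 0.29) × 0.125 = 0.71 × 0.125 = 0.08875
Half-life = ln 2 / λ = 0.6931 / 0.08875 ≈ 7.81 years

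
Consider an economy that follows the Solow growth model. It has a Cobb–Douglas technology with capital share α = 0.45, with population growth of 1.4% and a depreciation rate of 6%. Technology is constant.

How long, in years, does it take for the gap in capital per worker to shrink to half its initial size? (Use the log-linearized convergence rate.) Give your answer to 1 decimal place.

half-life ≈ 17.0 years

Near the steady state the convergence rate is λ = (1 − α)(n + δ).
λ = (1 − 0.45) × 0.074 = 0.55 × 0.074 = 0.0407
Half-life = ln 2 / λ = 0.6931 / 0.0407 ≈ 17.03 years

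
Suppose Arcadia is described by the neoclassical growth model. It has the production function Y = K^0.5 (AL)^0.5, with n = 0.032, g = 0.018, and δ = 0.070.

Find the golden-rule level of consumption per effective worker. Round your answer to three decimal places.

At the golden rule, f'(k) = n + g + δ, so α·k^(α−1) = n + g + δ and k_gold = (α/(n + g + δ))^(1/(1−α)).
k_gold = (0.5/0.120)^(1/0.5) = 4.1667^2 ≈ 17.3614
c_gold = f(k_gold) − (n + g + δ)·k_gold = 4.1667 − 0.120×17.3614 ≈ 2.0833

c_gold ≈ 2.083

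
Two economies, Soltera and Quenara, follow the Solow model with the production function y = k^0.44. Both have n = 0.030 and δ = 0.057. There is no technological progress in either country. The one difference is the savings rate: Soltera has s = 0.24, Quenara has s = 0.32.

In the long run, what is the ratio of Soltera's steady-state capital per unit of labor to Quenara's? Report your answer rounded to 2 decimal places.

Steady-state k* = [s/(n + δ)]^(1/(1−α)), so the ratio is [ (s_S/(n + δ)_S) / (s_Q/(n + δ)_Q) ]^1.7857.
s_S/(n + δ)_S = 0.24/0.087 = 2.7586; s_Q/(n + δ)_Q = 0.32/0.087 = 3.6782.
Ratio = (2.7586/3.6782)^1.7857 = 0.7500^1.7857 ≈ 0.5983

k*_S / k*_Q ≈ 0.60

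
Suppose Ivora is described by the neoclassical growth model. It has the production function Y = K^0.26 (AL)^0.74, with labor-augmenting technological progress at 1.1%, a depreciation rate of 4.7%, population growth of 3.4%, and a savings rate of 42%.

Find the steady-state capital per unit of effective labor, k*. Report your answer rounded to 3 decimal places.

k* = 7.783

At the steady state, Δk = 0, so s·k^α = (n + g + δ)·k.
Dividing both sides by k: k^(1−α) = s / (n + g + δ).
k^0.74 = 0.42 / (0.034 + 0.011 + 0.047) = 0.42 / 0.092 = 4.5652
k* = 4.5652^(1/0.74) ≈ 7.7833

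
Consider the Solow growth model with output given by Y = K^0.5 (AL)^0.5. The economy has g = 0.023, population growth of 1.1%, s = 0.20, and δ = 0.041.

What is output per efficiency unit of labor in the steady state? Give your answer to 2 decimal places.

y* ≈ 2.67

At the steady state, Δk = 0, so s·k^α = (n + g + δ)·k.
Dividing both sides by k: k^(1−α) = s / (n + g + δ).
k^0.5 = 0.20 / (0.011 + 0.023 + 0.041) = 0.20 / 0.075 = 2.6667
k* = 2.6667^(1/0.5) ≈ 7.1113
y* = (k*)^α = 7.1113^0.5 ≈ 2.6667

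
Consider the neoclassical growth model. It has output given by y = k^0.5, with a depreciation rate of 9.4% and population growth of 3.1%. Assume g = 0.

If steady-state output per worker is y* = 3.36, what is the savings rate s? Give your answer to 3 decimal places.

s ≈ 0.420

In steady state, investment equals break-even investment: s·k^α = (n + δ)·k.
Since y* = [s/(n + δ)]^(α/(1−α)), we have s/(n + δ) = (y*)^((1−α)/α) = 3.36^1 = 3.3600.
Therefore s = 3.3600 × (n + δ) = 3.3600 × 0.125 = 0.4200.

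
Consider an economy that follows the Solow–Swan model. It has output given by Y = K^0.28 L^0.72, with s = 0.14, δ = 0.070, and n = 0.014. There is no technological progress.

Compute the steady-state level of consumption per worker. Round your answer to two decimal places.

In steady state, investment equals break-even investment: s·k^α = (n + δ)·k.
Rearranging, k^(1−α) = s / (n + δ).
k^0.72 = 0.14 / (0.014 + 0.070) = 0.14 / 0.084 = 1.6667
k* = 1.6667^(1/0.72) ≈ 2.0330
y* = (k*)^α = 2.0330^0.28 ≈ 1.2198
c* = (1 − s)·y* = (1 − 0.14) × 1.2198 ≈ 1.0490

c* = 1.05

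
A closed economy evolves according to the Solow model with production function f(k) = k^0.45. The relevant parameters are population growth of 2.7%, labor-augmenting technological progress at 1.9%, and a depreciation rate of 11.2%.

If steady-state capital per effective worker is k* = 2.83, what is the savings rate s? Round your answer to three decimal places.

At the steady state, Δk = 0, so s·k^α = (n + g + δ)·k.
So s / (n + g + δ) = (k*)^(1−α) = 2.83^0.55 = 1.7721.
Therefore s = 1.7721 × (n + g + δ) = 1.7721 × 0.158 = 0.2800.

s ≈ 0.280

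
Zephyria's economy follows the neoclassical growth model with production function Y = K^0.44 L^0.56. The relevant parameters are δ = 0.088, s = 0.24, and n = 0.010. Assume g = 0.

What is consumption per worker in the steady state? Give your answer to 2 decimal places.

At the steady state, Δk = 0, so s·k^α = (n + δ)·k.
Rearranging, k^(1−α) = s / (n + δ).
k^0.56 = 0.24 / (0.010 + 0.088) = 0.24 / 0.098 = 2.4490
k* = 2.4490^(1/0.56) ≈ 4.9502
y* = (k*)^α = 4.9502^0.44 ≈ 2.0213
c* = (1 − s)·y* = (1 − 0.24) × 2.0213 ≈ 1.5362

c* ≈ 1.54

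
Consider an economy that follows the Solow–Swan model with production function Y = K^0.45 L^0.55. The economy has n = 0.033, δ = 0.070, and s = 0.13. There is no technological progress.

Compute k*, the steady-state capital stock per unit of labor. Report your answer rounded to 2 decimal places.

k* ≈ 1.53

At the steady state, Δk = 0, so s·k^α = (n + δ)·k.
Rearranging, k^(1−α) = s / (n + δ).
k^0.55 = 0.13 / (0.033 + 0.070) = 0.13 / 0.103 = 1.2621
k* = 1.2621^(1/0.55) ≈ 1.5269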